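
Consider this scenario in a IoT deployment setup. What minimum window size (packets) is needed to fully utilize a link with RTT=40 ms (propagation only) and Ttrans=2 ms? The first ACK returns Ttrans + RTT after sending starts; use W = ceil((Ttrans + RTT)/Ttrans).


Given: Ttrans = 2 ms, RTT = 40 ms (= 2 * Tprop, Tprop = 20 ms)
Time until first ACK returns = Ttrans + RTT = 2 + 40 = 42 ms
Need W * Ttrans >= Ttrans + RTT  ->  W >= (Ttrans + RTT) / Ttrans
(Ttrans + RTT) / Ttrans = 42 / 2 = 21
W_min = ceil(21) = 21

21


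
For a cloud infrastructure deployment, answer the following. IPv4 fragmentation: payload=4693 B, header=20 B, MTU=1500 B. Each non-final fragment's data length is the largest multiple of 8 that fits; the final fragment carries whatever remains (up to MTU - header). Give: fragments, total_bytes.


Max data per non-final fragment = floor((MTU - header)/8)*8 = floor((1500 - 20)/8)*8 = floor(1480/8)*8 = 1480 B
Final fragment needs no 8-byte alignment: it can carry up to MTU - header = 1480 B
Non-final fragments needed = ceil((payload - 1480) / 1480) = ceil(3213/1480) = ceil(2.1709) = 3
Number of fragments = 3 + 1 = 4
Fragment sizes (data): 3 * 1480 B + 253 B (last, 253 <= 1480 OK)
Total bytes sent = payload + n_frags * header = 4693 + 4*20 = 4693 + 80 = 4773 B

4, 4773


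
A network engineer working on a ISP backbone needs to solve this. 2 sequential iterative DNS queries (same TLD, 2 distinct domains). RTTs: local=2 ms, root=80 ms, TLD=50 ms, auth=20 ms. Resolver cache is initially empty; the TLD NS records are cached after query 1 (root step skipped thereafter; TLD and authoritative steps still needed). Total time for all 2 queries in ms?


Lookup 1 (cold cache): local + root + TLD + auth = 2 + 80 + 50 + 20 = 152 ms
Lookups 2..2 (TLD NS cached -> skip root; new domain -> still ask TLD and auth): local + TLD + auth = 2 + 50 + 20 = 72 ms each
Remaining 1 lookups: 1 * 72 = 72 ms
Total = 152 + 72 = 224 ms

224


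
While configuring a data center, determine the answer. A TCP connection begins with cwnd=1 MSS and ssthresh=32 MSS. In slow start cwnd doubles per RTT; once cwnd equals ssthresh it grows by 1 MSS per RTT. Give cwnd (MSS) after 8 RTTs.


RTT 0: cwnd = 1 MSS (initial)
RTT 1: cwnd = 2 MSS (slow start, doubled)
RTT 2: cwnd = 4 MSS (slow start, doubled)
RTT 3: cwnd = 8 MSS (slow start, doubled)
RTT 4: cwnd = 16 MSS (slow start, doubled)
RTT 5: cwnd = 32 MSS (slow start, doubled)
RTT 6: cwnd = 33 MSS (congestion avoidance, +1)
RTT 7: cwnd = 34 MSS (congestion avoidance, +1)
RTT 8: cwnd = 35 MSS (congestion avoidance, +1)

35


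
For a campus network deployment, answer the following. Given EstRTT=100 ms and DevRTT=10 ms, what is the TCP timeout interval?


Given: EstRTT = 100 ms, DevRTT = 10 ms
Timeout = EstRTT + 4 * DevRTT
4 * DevRTT = 4 * 10 = 40
Timeout = 100 + 40 = 140 ms

140


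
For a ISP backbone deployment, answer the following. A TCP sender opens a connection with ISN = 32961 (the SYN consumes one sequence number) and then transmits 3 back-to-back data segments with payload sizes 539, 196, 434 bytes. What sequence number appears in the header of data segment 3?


The SYN occupies sequence number ISN = 32961, so the first data byte is ISN + 1 = 32962.
SEQ of data segment i = (ISN + 1) + sum of payload sizes of segments 1..i-1.
Segment 1: SEQ = 32962, payload = 539 bytes
Segment 2: SEQ = 33501, payload = 196 bytes
Segment 3: SEQ = 33697, payload = 434 bytes
SEQ of segment 3 = 32962 + 539 + 196 = 33697

33697


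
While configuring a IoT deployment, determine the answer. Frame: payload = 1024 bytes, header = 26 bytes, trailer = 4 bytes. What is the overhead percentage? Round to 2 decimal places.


Given: payload = 1024 B, header = 26 B, trailer = 4 B
Overhead bytes = header + trailer = 26 + 4 = 30
Total frame = payload + overhead = 1024 + 30 = 1054
Overhead % = 30 / 1054 * 100 = 2.8463% -> 2.85% (2 dp)

2.85


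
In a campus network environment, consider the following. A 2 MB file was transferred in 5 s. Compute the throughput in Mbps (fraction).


Given: file = 2 MB, time = 5 s
File in Mb = 2 * 8 = 16 Mb
Throughput = 16 / 5 Mbps
Throughput = 16/5 Mbps

16/5


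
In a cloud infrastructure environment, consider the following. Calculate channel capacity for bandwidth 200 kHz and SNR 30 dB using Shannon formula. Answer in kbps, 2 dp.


Given: B = 200 kHz, SNR = 30 dB
SNR linear = 10^(30/10) = 1000
1 + SNR = 1001
log2(1001) = 9.9672262588
C = 200 * 1000 * 9.9672262588 = 1993445.2518 bps
C = 1993.445252 kbps -> 1993.45 kbps (2 dp)

1993.45


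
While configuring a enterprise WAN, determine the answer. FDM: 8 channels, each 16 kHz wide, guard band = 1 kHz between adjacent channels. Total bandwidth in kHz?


Given: 8 channels, 16 kHz each, guard = 1 kHz
Channel bandwidth = 8 * 16 = 128 kHz
Guard bands = 7 gaps * 1 kHz = 7 kHz
Total = 128 + 7 = 135 kHz

135


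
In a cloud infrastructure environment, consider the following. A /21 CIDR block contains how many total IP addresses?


Given: CIDR prefix /21
Host bits = 32 - 21 = 11
Total addresses = 2^11 = 2048

2048


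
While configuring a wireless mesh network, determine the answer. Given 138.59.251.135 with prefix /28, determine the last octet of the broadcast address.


Given: IP = 138.59.251.135, prefix = /28
Host bits = 32 - 28 = 4
Network last octet = 135 AND mask = 128
Host part size = 2^4 - 1 = 15
Broadcast last octet = 128 OR 15 = 143

143


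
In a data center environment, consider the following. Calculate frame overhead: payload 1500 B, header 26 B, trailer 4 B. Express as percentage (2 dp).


Given: payload = 1500 B, header = 26 B, trailer = 4 B
Overhead bytes = header + trailer = 26 + 4 = 30
Total frame = payload + overhead = 1500 + 30 = 1530
Overhead % = 30 / 1530 * 100 = 1.9608% -> 1.96% (2 dp)

1.96


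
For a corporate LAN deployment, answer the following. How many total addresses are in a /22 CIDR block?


Given: CIDR prefix /22
Host bits = 32 - 22 = 10
Total addresses = 2^10 = 1024

1024


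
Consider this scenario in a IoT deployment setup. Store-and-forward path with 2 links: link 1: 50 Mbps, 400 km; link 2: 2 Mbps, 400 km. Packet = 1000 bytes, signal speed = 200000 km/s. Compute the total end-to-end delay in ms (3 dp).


Packet = 1000 bytes = 8000 bits. Store-and-forward: sum (t_trans + t_prop) per link.
Link 1: t_trans = 8000/(50*10^6) s = 0.1600 ms; t_prop = 400/200000 s = 2.0000 ms; subtotal = 2.1600 ms
Link 2: t_trans = 8000/(2*10^6) s = 4.0000 ms; t_prop = 400/200000 s = 2.0000 ms; subtotal = 6.0000 ms
End-to-end = 2.1600 + 6.0000 = 8.1600 ms -> 8.160 ms (3 dp)

8.160


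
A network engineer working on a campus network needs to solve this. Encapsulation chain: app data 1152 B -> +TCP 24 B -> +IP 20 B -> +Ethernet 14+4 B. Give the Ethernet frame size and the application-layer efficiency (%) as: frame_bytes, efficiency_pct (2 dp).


TCP segment = 1152 + 24 = 1176 B
IP packet = 1176 + 20 = 1196 B
Ethernet frame = 1196 + 14 + 4 = 1214 B
Efficiency = app / frame = 1152 / 1214 = 0.948929 = 94.8929% -> 94.89% (2 dp)

1214, 94.89


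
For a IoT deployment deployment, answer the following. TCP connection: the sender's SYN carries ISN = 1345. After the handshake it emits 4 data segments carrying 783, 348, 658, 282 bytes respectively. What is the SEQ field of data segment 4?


The SYN occupies sequence number ISN = 1345, so the first data byte is ISN + 1 = 1346.
SEQ of data segment i = (ISN + 1) + sum of payload sizes of segments 1..i-1.
Segment 1: SEQ = 1346, payload = 783 bytes
Segment 2: SEQ = 2129, payload = 348 bytes
Segment 3: SEQ = 2477, payload = 658 bytes
Segment 4: SEQ = 3135, payload = 282 bytes
SEQ of segment 4 = 1346 + 783 + 348 + 658 = 3135

3135


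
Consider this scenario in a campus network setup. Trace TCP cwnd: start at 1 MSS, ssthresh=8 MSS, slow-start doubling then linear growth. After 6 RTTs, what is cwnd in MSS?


RTT 0: cwnd = 1 MSS (initial)
RTT 1: cwnd = 2 MSS (slow start, doubled)
RTT 2: cwnd = 4 MSS (slow start, doubled)
RTT 3: cwnd = 8 MSS (slow start, doubled)
RTT 4: cwnd = 9 MSS (congestion avoidance, +1)
RTT 5: cwnd = 10 MSS (congestion avoidance, +1)
RTT 6: cwnd = 11 MSS (congestion avoidance, +1)

11


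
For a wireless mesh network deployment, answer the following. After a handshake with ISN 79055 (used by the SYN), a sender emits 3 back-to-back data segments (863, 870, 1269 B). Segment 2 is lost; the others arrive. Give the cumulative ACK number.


SYN uses sequence number 79055; first data byte = ISN + 1 = 79056.
Segment 1: SEQ = 79056, len = 863 B, covers [79056, 79918]
Segment 2: SEQ = 79919, len = 870 B, covers [79919, 80788] [LOST]
Segment 3: SEQ = 80789, len = 1269 B, covers [80789, 82057]
In-order data received: bytes [79056, 79918] (segments 1..1).
Segment 2 missing -> gap begins at byte 79919; later segments buffered out of order.
Cumulative ACK = next expected in-order byte = 79056 + 863 = 79919

79919


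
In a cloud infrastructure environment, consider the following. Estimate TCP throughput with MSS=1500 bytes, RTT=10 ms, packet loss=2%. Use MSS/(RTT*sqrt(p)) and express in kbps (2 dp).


Given: MSS = 1500 bytes, RTT = 10 ms, loss = 2%
RTT in seconds = 10 / 1000 = 0.01
Loss rate = 2% = 0.02
sqrt(loss) = sqrt(0.02) = 0.141421356237
Throughput (bytes/s) = 1500 / (0.01 * 0.141421356237) = 1060660.1718
Throughput (kbps) = 1060660.1718 * 8 / 1000 = 8485.281374 -> 8485.28 kbps (2 dp)

8485.28


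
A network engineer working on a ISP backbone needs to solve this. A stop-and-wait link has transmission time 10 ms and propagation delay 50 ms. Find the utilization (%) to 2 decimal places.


Given: Ttrans = 10 ms, Tprop = 50 ms
RTT = 2 * Tprop = 2 * 50 = 100 ms
U = Ttrans / (Ttrans + RTT)
U = 10 / (10 + 100)
U = 10 / 110 = 0.090909
U% = 9.09%

9.09


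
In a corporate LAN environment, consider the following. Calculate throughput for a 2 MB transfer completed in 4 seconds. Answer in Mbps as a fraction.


Given: file = 2 MB, time = 4 s
File in Mb = 2 * 8 = 16 Mb
Throughput = 16 / 4 Mbps
Throughput = 4 Mbps

4


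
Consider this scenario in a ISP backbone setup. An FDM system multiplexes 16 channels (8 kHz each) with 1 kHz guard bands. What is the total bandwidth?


Given: 16 channels, 8 kHz each, guard = 1 kHz
Channel bandwidth = 16 * 8 = 128 kHz
Guard bands = 15 gaps * 1 kHz = 15 kHz
Total = 128 + 15 = 143 kHz

143


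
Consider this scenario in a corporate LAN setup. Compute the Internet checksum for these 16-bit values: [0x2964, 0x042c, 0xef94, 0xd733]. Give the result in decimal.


Given words: [0x2964, 0x042c, 0xef94, 0xd733]
Step 1: Sum all words
Raw sum = 10596 + 1068 + 61332 + 55091 = 128087
Step 2: Fold carry: (62551 + 1) = 62552
One's complement = ~62552 & 0xFFFF = 2983

2983


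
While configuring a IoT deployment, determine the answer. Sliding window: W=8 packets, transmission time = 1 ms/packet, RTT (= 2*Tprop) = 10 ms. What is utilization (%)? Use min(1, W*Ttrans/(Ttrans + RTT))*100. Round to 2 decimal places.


Given: W = 8, Ttrans = 1 ms, RTT = 10 ms (= 2 * Tprop, Tprop = 5 ms)
Cycle time = Ttrans + RTT = 1 + 10 = 11 ms (first packet sent until its ACK returns)
W * Ttrans = 8 * 1 = 8 ms of sending per cycle
W * Ttrans / (Ttrans + RTT) = 8 / 11 = 0.727273
U = min(1, 0.727273) = 0.727273
U% = 72.73%

72.73


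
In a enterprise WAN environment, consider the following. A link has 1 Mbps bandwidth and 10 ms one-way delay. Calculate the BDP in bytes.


Given: bandwidth = 1 Mbps, delay = 10 ms
BDP in bits = 1 * 10^6 * 10 / 1000
BDP in bits = 10000
BDP in bytes = 10000 / 8 = 1250

1250


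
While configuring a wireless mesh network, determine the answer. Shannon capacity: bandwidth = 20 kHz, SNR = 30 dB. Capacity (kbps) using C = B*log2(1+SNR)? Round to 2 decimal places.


Given: B = 20 kHz, SNR = 30 dB
SNR linear = 10^(30/10) = 1000
1 + SNR = 1001
log2(1001) = 9.9672262588
C = 20 * 1000 * 9.9672262588 = 199344.5252 bps
C = 199.344525 kbps -> 199.34 kbps (2 dp)

199.34


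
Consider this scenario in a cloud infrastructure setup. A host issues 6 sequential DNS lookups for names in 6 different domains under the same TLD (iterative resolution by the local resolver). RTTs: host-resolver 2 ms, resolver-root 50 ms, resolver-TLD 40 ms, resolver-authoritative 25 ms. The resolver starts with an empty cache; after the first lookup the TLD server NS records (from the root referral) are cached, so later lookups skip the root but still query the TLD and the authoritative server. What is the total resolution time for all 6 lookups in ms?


Lookup 1 (cold cache): local + root + TLD + auth = 2 + 50 + 40 + 25 = 117 ms
Lookups 2..6 (TLD NS cached -> skip root; new domain -> still ask TLD and auth): local + TLD + auth = 2 + 40 + 25 = 67 ms each
Remaining 5 lookups: 5 * 67 = 335 ms
Total = 117 + 335 = 452 ms

452


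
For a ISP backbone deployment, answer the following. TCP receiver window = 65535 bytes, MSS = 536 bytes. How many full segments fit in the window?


Given: RWND = 65535 bytes, MSS = 536 bytes
Full segments = floor(RWND / MSS)
Full segments = floor(65535 / 536)
Full segments = floor(122.2668) = 122

122


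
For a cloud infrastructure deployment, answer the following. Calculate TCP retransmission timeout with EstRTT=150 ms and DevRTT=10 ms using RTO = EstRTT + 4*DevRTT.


Given: EstRTT = 150 ms, DevRTT = 10 ms
Timeout = EstRTT + 4 * DevRTT
4 * DevRTT = 4 * 10 = 40
Timeout = 150 + 40 = 190 ms

190


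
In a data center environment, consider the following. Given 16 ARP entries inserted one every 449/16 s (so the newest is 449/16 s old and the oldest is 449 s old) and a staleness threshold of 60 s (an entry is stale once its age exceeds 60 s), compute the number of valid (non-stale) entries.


Ages are k * 449/16 s for k = 1..16 (spacing = 28.0625 s).
Entry k is valid iff k * 449/16 <= 60 iff k <= 16 * 60 / 449 = 2.1381
n_valid = floor(2.1381) = 2
(n_stale = 16 - 2 = 14)

2


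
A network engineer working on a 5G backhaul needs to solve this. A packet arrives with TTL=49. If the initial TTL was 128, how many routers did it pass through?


Given: initial TTL = 128, received TTL = 49
Hops = initial TTL - received TTL
Hops = 128 - 49 = 79

79


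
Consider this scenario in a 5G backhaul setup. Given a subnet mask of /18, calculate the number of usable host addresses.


Given: subnet mask /18
Host bits = 32 - 18 = 14
Total addresses = 2^14 = 16384
Usable hosts = 16384 - 2 (network + broadcast) = 16382

16382


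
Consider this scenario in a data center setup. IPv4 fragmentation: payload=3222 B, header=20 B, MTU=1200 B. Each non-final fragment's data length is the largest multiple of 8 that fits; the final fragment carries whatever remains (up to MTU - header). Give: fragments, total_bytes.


Max data per non-final fragment = floor((MTU - header)/8)*8 = floor((1200 - 20)/8)*8 = floor(1180/8)*8 = 1176 B
Final fragment needs no 8-byte alignment: it can carry up to MTU - header = 1180 B
Non-final fragments needed = ceil((payload - 1180) / 1176) = ceil(2042/1176) = ceil(1.7364) = 2
Number of fragments = 2 + 1 = 3
Fragment sizes (data): 2 * 1176 B + 870 B (last, 870 <= 1180 OK)
Total bytes sent = payload + n_frags * header = 3222 + 3*20 = 3222 + 60 = 3282 B

3, 3282


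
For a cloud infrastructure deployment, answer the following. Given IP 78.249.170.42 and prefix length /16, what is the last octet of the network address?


Given: IP = 78.249.170.42, prefix = /16
Subnet mask = 255.255.0.0
Last octet of IP: 42
Last octet of mask: 0
Network last octet = 42 AND 0 = 0

0


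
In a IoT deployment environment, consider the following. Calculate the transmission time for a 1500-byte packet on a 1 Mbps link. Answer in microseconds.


Given: packet = 1500 bytes, bandwidth = 1 Mbps
Packet in bits = 1500 * 8 = 12000 bits
Bandwidth = 1 * 10^6 = 1000000 bps
Time = 12000 / 1000000 seconds
Time in us = 12000 * 10^6 / 1000000 = 12000

12000


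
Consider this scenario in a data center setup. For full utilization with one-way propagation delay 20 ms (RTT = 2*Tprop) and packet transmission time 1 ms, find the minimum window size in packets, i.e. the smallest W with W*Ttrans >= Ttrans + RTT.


Given: Ttrans = 1 ms, RTT = 40 ms (= 2 * Tprop, Tprop = 20 ms)
Time until first ACK returns = Ttrans + RTT = 1 + 40 = 41 ms
Need W * Ttrans >= Ttrans + RTT  ->  W >= (Ttrans + RTT) / Ttrans
(Ttrans + RTT) / Ttrans = 41 / 1 = 41
W_min = ceil(41) = 41

41


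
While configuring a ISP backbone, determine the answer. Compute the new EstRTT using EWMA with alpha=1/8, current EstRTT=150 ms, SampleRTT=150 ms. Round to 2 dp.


Given: EstRTT = 150 ms, SampleRTT = 150 ms, alpha = 1/8
New EstRTT = (1 - alpha) * EstRTT + alpha * SampleRTT
(7/8) * 150 = 131.25
(1/8) * 150 = 18.75
New EstRTT = 131.25 + 18.75 = 150 ms -> 150.00 ms (2 dp)

150.00


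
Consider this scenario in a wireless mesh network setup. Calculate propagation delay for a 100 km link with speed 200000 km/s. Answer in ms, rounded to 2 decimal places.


Given: distance = 100 km, speed = 200000 km/s
Delay = distance / speed = 100 / 200000 seconds
Delay in ms = 100 * 1000 / 200000
Delay = 0.5000 ms
Rounded to 2 dp = 0.50 ms

0.50


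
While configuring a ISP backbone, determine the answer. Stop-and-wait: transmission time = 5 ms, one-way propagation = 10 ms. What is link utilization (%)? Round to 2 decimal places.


Given: Ttrans = 5 ms, Tprop = 10 ms
RTT = 2 * Tprop = 2 * 10 = 20 ms
U = Ttrans / (Ttrans + RTT)
U = 5 / (5 + 20)
U = 5 / 25 = 0.2
U% = 20.00%

20.00


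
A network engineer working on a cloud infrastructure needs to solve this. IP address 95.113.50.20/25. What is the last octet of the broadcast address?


Given: IP = 95.113.50.20, prefix = /25
Host bits = 32 - 25 = 7
Network last octet = 20 AND mask = 0
Host part size = 2^7 - 1 = 127
Broadcast last octet = 0 OR 127 = 127

127


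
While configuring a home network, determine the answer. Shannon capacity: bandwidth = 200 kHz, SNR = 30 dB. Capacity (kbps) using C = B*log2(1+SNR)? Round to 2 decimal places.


Given: B = 200 kHz, SNR = 30 dB
SNR linear = 10^(30/10) = 1000
1 + SNR = 1001
log2(1001) = 9.9672262588
C = 200 * 1000 * 9.9672262588 = 1993445.2518 bps
C = 1993.445252 kbps -> 1993.45 kbps (2 dp)

1993.45


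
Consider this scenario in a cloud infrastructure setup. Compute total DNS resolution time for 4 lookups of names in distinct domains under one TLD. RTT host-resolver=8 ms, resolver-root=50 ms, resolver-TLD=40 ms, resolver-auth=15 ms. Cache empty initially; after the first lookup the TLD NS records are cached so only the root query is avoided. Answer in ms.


Lookup 1 (cold cache): local + root + TLD + auth = 8 + 50 + 40 + 15 = 113 ms
Lookups 2..4 (TLD NS cached -> skip root; new domain -> still ask TLD and auth): local + TLD + auth = 8 + 40 + 15 = 63 ms each
Remaining 3 lookups: 3 * 63 = 189 ms
Total = 113 + 189 = 302 ms

302


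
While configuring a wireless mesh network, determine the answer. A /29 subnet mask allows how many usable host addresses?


Given: subnet mask /29
Host bits = 32 - 29 = 3
Total addresses = 2^3 = 8
Usable hosts = 8 - 2 (network + broadcast) = 6

6


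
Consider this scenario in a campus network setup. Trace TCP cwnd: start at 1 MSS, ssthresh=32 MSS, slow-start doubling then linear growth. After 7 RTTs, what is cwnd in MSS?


RTT 0: cwnd = 1 MSS (initial)
RTT 1: cwnd = 2 MSS (slow start, doubled)
RTT 2: cwnd = 4 MSS (slow start, doubled)
RTT 3: cwnd = 8 MSS (slow start, doubled)
RTT 4: cwnd = 16 MSS (slow start, doubled)
RTT 5: cwnd = 32 MSS (slow start, doubled)
RTT 6: cwnd = 33 MSS (congestion avoidance, +1)
RTT 7: cwnd = 34 MSS (congestion avoidance, +1)

34


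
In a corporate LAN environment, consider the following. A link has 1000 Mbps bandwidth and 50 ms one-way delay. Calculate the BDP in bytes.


Given: bandwidth = 1000 Mbps, delay = 50 ms
BDP in bits = 1000 * 10^6 * 50 / 1000
BDP in bits = 50000000
BDP in bytes = 50000000 / 8 = 6250000

6250000


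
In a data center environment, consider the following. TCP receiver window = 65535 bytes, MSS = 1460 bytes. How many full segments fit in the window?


Given: RWND = 65535 bytes, MSS = 1460 bytes
Full segments = floor(RWND / MSS)
Full segments = floor(65535 / 1460)
Full segments = floor(44.887) = 44

44


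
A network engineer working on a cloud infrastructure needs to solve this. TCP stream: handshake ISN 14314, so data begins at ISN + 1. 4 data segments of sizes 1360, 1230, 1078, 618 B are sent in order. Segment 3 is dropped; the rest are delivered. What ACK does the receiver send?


SYN uses sequence number 14314; first data byte = ISN + 1 = 14315.
Segment 1: SEQ = 14315, len = 1360 B, covers [14315, 15674]
Segment 2: SEQ = 15675, len = 1230 B, covers [15675, 16904]
Segment 3: SEQ = 16905, len = 1078 B, covers [16905, 17982] [LOST]
Segment 4: SEQ = 17983, len = 618 B, covers [17983, 18600]
In-order data received: bytes [14315, 16904] (segments 1..2).
Segment 3 missing -> gap begins at byte 16905; later segments buffered out of order.
Cumulative ACK = next expected in-order byte = 14315 + 1360 + 1230 = 16905

16905


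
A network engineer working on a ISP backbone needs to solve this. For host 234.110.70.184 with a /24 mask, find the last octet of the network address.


Given: IP = 234.110.70.184, prefix = /24
Subnet mask = 255.255.255.0
Last octet of IP: 184
Last octet of mask: 0
Network last octet = 184 AND 0 = 0

0


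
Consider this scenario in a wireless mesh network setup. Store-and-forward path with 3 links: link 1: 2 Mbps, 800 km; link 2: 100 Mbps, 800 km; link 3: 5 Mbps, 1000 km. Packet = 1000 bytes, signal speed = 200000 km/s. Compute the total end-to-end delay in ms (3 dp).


Packet = 1000 bytes = 8000 bits. Store-and-forward: sum (t_trans + t_prop) per link.
Link 1: t_trans = 8000/(2*10^6) s = 4.0000 ms; t_prop = 800/200000 s = 4.0000 ms; subtotal = 8.0000 ms
Link 2: t_trans = 8000/(100*10^6) s = 0.0800 ms; t_prop = 800/200000 s = 4.0000 ms; subtotal = 4.0800 ms
Link 3: t_trans = 8000/(5*10^6) s = 1.6000 ms; t_prop = 1000/200000 s = 5.0000 ms; subtotal = 6.6000 ms
End-to-end = 8.0000 + 4.0800 + 6.6000 = 18.6800 ms -> 18.680 ms (3 dp)

18.680


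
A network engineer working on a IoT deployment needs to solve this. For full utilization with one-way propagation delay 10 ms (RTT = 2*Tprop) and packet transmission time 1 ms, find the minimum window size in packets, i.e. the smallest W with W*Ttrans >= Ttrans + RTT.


Given: Ttrans = 1 ms, RTT = 20 ms (= 2 * Tprop, Tprop = 10 ms)
Time until first ACK returns = Ttrans + RTT = 1 + 20 = 21 ms
Need W * Ttrans >= Ttrans + RTT  ->  W >= (Ttrans + RTT) / Ttrans
(Ttrans + RTT) / Ttrans = 21 / 1 = 21
W_min = ceil(21) = 21

21


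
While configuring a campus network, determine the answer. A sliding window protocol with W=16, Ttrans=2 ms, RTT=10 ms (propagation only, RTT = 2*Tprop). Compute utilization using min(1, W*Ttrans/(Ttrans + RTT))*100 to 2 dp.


Given: W = 16, Ttrans = 2 ms, RTT = 10 ms (= 2 * Tprop, Tprop = 5 ms)
Cycle time = Ttrans + RTT = 2 + 10 = 12 ms (first packet sent until its ACK returns)
W * Ttrans = 16 * 2 = 32 ms of sending per cycle
W * Ttrans / (Ttrans + RTT) = 32 / 12 = 2.666667
U = min(1, 2.666667) = 1.000000
U% = 100.00%

100.00


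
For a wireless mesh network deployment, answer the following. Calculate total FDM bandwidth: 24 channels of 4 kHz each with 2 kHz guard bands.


Given: 24 channels, 4 kHz each, guard = 2 kHz
Channel bandwidth = 24 * 4 = 96 kHz
Guard bands = 23 gaps * 2 kHz = 46 kHz
Total = 96 + 46 = 142 kHz

142


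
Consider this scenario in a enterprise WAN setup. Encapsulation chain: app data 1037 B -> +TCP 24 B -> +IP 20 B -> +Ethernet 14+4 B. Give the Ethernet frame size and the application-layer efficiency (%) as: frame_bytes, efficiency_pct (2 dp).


TCP segment = 1037 + 24 = 1061 B
IP packet = 1061 + 20 = 1081 B
Ethernet frame = 1081 + 14 + 4 = 1099 B
Efficiency = app / frame = 1037 / 1099 = 0.943585 = 94.3585% -> 94.36% (2 dp)

1099, 94.36


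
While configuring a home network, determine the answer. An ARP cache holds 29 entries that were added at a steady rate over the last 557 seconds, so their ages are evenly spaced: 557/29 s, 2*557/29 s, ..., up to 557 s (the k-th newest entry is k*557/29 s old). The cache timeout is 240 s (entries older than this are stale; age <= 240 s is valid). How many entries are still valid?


Ages are k * 557/29 s for k = 1..29 (spacing = 19.2069 s).
Entry k is valid iff k * 557/29 <= 240 iff k <= 29 * 240 / 557 = 12.4955
n_valid = floor(12.4955) = 12
(n_stale = 29 - 12 = 17)

12


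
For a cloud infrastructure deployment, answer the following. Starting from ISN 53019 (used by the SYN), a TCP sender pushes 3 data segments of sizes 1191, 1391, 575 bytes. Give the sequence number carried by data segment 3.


The SYN occupies sequence number ISN = 53019, so the first data byte is ISN + 1 = 53020.
SEQ of data segment i = (ISN + 1) + sum of payload sizes of segments 1..i-1.
Segment 1: SEQ = 53020, payload = 1191 bytes
Segment 2: SEQ = 54211, payload = 1391 bytes
Segment 3: SEQ = 55602, payload = 575 bytes
SEQ of segment 3 = 53020 + 1191 + 1391 = 55602

55602


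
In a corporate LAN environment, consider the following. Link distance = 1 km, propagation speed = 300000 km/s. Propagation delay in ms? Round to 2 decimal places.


Given: distance = 1 km, speed = 300000 km/s
Delay = distance / speed = 1 / 300000 seconds
Delay in ms = 1 * 1000 / 300000
Delay = 0.0033 ms
Rounded to 2 dp = 0.00 ms

0.00


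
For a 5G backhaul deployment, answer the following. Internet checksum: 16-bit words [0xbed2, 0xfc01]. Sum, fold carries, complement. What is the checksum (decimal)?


Given words: [0xbed2, 0xfc01]
Step 1: Sum all words
Raw sum = 48850 + 64513 = 113363
Step 2: Fold carry: (47827 + 1) = 47828
One's complement = ~47828 & 0xFFFF = 17707

17707


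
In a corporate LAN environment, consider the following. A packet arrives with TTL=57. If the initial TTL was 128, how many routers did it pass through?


Given: initial TTL = 128, received TTL = 57
Hops = initial TTL - received TTL
Hops = 128 - 57 = 71

71


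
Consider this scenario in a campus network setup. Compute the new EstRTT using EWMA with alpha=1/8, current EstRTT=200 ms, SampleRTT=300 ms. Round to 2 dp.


Given: EstRTT = 200 ms, SampleRTT = 300 ms, alpha = 1/8
New EstRTT = (1 - alpha) * EstRTT + alpha * SampleRTT
(7/8) * 200 = 175
(1/8) * 300 = 37.5
New EstRTT = 175 + 37.5 = 212.5 ms -> 212.50 ms (2 dp)

212.50


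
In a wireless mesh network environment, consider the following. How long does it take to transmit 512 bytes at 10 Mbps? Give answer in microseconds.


Given: packet = 512 bytes, bandwidth = 10 Mbps
Packet in bits = 512 * 8 = 4096 bits
Bandwidth = 10 * 10^6 = 10000000 bps
Time = 4096 / 10000000 seconds
Time in us = 4096 * 10^6 / 10000000 = 409.6

409.6


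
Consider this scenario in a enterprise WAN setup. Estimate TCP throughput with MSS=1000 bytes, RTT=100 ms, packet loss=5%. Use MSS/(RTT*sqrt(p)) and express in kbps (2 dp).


Given: MSS = 1000 bytes, RTT = 100 ms, loss = 5%
RTT in seconds = 100 / 1000 = 0.1
Loss rate = 5% = 0.05
sqrt(loss) = sqrt(0.05) = 0.223606797750
Throughput (bytes/s) = 1000 / (0.1 * 0.223606797750) = 44721.3595
Throughput (kbps) = 44721.3595 * 8 / 1000 = 357.770876 -> 357.77 kbps (2 dp)

357.77


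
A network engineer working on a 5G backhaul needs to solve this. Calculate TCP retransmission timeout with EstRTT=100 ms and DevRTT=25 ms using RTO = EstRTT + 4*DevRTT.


Given: EstRTT = 100 ms, DevRTT = 25 ms
Timeout = EstRTT + 4 * DevRTT
4 * DevRTT = 4 * 25 = 100
Timeout = 100 + 100 = 200 ms

200


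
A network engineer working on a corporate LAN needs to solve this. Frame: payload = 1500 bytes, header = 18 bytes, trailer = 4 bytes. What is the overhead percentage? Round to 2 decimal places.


Given: payload = 1500 B, header = 18 B, trailer = 4 B
Overhead bytes = header + trailer = 18 + 4 = 22
Total frame = payload + overhead = 1500 + 22 = 1522
Overhead % = 22 / 1522 * 100 = 1.4455% -> 1.45% (2 dp)

1.45


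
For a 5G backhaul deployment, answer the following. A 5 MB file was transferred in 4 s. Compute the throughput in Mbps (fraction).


Given: file = 5 MB, time = 4 s
File in Mb = 5 * 8 = 40 Mb
Throughput = 40 / 4 Mbps
Throughput = 10 Mbps

10


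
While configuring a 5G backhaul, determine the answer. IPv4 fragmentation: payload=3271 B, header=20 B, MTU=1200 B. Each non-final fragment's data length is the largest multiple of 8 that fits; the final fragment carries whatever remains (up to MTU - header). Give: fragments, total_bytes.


Max data per non-final fragment = floor((MTU - header)/8)*8 = floor((1200 - 20)/8)*8 = floor(1180/8)*8 = 1176 B
Final fragment needs no 8-byte alignment: it can carry up to MTU - header = 1180 B
Non-final fragments needed = ceil((payload - 1180) / 1176) = ceil(2091/1176) = ceil(1.7781) = 2
Number of fragments = 2 + 1 = 3
Fragment sizes (data): 2 * 1176 B + 919 B (last, 919 <= 1180 OK)
Total bytes sent = payload + n_frags * header = 3271 + 3*20 = 3271 + 60 = 3331 B

3, 3331


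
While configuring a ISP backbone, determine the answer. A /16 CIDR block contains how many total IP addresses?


Given: CIDR prefix /16
Host bits = 32 - 16 = 16
Total addresses = 2^16 = 65536

65536


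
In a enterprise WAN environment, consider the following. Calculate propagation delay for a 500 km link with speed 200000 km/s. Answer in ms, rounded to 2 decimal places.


Given: distance = 500 km, speed = 200000 km/s
Delay = distance / speed = 500 / 200000 seconds
Delay in ms = 500 * 1000 / 200000
Delay = 2.5000 ms
Rounded to 2 dp = 2.50 ms

2.50


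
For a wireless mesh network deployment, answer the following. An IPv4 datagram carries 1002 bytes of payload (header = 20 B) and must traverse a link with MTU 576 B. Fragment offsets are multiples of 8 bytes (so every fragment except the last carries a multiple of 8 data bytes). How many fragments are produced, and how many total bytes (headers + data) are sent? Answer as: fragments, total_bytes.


Max data per non-final fragment = floor((MTU - header)/8)*8 = floor((576 - 20)/8)*8 = floor(556/8)*8 = 552 B
Final fragment needs no 8-byte alignment: it can carry up to MTU - header = 556 B
Non-final fragments needed = ceil((payload - 556) / 552) = ceil(446/552) = ceil(0.8080) = 1
Number of fragments = 1 + 1 = 2
Fragment sizes (data): 1 * 552 B + 450 B (last, 450 <= 556 OK)
Total bytes sent = payload + n_frags * header = 1002 + 2*20 = 1002 + 40 = 1042 B

2, 1042


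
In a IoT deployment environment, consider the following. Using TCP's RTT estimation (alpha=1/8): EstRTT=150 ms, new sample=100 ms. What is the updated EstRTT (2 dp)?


Given: EstRTT = 150 ms, SampleRTT = 100 ms, alpha = 1/8
New EstRTT = (1 - alpha) * EstRTT + alpha * SampleRTT
(7/8) * 150 = 131.25
(1/8) * 100 = 12.5
New EstRTT = 131.25 + 12.5 = 143.75 ms -> 143.75 ms (2 dp)

143.75


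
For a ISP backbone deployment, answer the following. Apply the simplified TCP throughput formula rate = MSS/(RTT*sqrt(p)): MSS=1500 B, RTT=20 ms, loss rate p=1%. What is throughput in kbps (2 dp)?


Given: MSS = 1500 bytes, RTT = 20 ms, loss = 1%
RTT in seconds = 20 / 1000 = 0.02
Loss rate = 1% = 0.01
sqrt(loss) = sqrt(0.01) = 0.1
Throughput (bytes/s) = 1500 / (0.02 * 0.1) = 750000.0000
Throughput (kbps) = 750000.0000 * 8 / 1000 = 6000.000000 -> 6000.00 kbps (2 dp)

6000.00


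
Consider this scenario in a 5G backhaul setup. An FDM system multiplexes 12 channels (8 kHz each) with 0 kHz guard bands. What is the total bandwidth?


Given: 12 channels, 8 kHz each, guard = 0 kHz
Channel bandwidth = 12 * 8 = 96 kHz
Guard bands = 11 gaps * 0 kHz = 0 kHz
Total = 96 + 0 = 96 kHz

96


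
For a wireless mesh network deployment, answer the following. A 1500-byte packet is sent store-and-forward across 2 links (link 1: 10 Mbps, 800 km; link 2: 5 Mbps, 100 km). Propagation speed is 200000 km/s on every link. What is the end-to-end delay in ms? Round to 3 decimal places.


Packet = 1500 bytes = 12000 bits. Store-and-forward: sum (t_trans + t_prop) per link.
Link 1: t_trans = 12000/(10*10^6) s = 1.2000 ms; t_prop = 800/200000 s = 4.0000 ms; subtotal = 5.2000 ms
Link 2: t_trans = 12000/(5*10^6) s = 2.4000 ms; t_prop = 100/200000 s = 0.5000 ms; subtotal = 2.9000 ms
End-to-end = 5.2000 + 2.9000 = 8.1000 ms -> 8.100 ms (3 dp)

8.100


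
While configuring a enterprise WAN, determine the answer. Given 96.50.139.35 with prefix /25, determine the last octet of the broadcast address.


Given: IP = 96.50.139.35, prefix = /25
Host bits = 32 - 25 = 7
Network last octet = 35 AND mask = 0
Host part size = 2^7 - 1 = 127
Broadcast last octet = 0 OR 127 = 127

127


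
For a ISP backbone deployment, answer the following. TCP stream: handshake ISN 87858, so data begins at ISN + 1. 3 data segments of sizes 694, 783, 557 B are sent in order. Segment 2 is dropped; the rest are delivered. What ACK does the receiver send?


SYN uses sequence number 87858; first data byte = ISN + 1 = 87859.
Segment 1: SEQ = 87859, len = 694 B, covers [87859, 88552]
Segment 2: SEQ = 88553, len = 783 B, covers [88553, 89335] [LOST]
Segment 3: SEQ = 89336, len = 557 B, covers [89336, 89892]
In-order data received: bytes [87859, 88552] (segments 1..1).
Segment 2 missing -> gap begins at byte 88553; later segments buffered out of order.
Cumulative ACK = next expected in-order byte = 87859 + 694 = 88553

88553


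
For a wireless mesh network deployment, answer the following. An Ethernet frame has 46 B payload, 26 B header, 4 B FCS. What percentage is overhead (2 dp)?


Given: payload = 46 B, header = 26 B, trailer = 4 B
Overhead bytes = header + trailer = 26 + 4 = 30
Total frame = payload + overhead = 46 + 30 = 76
Overhead % = 30 / 76 * 100 = 39.4737% -> 39.47% (2 dp)

39.47


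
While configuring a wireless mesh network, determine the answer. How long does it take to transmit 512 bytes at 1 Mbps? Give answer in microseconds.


Given: packet = 512 bytes, bandwidth = 1 Mbps
Packet in bits = 512 * 8 = 4096 bits
Bandwidth = 1 * 10^6 = 1000000 bps
Time = 4096 / 1000000 seconds
Time in us = 4096 * 10^6 / 1000000 = 4096

4096


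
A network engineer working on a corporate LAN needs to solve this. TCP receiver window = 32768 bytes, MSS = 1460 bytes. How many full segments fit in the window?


Given: RWND = 32768 bytes, MSS = 1460 bytes
Full segments = floor(RWND / MSS)
Full segments = floor(32768 / 1460)
Full segments = floor(22.4438) = 22

22


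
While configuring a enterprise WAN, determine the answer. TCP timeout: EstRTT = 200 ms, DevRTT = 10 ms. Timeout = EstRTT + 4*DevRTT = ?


Given: EstRTT = 200 ms, DevRTT = 10 ms
Timeout = EstRTT + 4 * DevRTT
4 * DevRTT = 4 * 10 = 40
Timeout = 200 + 40 = 240 ms

240


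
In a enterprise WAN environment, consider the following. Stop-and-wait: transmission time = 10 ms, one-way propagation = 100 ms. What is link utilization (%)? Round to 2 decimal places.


Given: Ttrans = 10 ms, Tprop = 100 ms
RTT = 2 * Tprop = 2 * 100 = 200 ms
U = Ttrans / (Ttrans + RTT)
U = 10 / (10 + 200)
U = 10 / 210 = 0.047619
U% = 4.76%

4.76


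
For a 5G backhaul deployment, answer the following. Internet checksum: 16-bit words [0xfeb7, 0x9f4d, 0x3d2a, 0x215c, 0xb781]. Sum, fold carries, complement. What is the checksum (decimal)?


Given words: [0xfeb7, 0x9f4d, 0x3d2a, 0x215c, 0xb781]
Step 1: Sum all words
Raw sum = 65207 + 40781 + 15658 + 8540 + 46977 = 177163
Step 2: Fold carry: (46091 + 2) = 46093
One's complement = ~46093 & 0xFFFF = 19442

19442


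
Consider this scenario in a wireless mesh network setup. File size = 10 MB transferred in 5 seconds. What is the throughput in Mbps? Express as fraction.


Given: file = 10 MB, time = 5 s
File in Mb = 10 * 8 = 80 Mb
Throughput = 80 / 5 Mbps
Throughput = 16 Mbps

16


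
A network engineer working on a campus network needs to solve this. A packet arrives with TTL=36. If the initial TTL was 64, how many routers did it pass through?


Given: initial TTL = 64, received TTL = 36
Hops = initial TTL - received TTL
Hops = 64 - 36 = 28

28


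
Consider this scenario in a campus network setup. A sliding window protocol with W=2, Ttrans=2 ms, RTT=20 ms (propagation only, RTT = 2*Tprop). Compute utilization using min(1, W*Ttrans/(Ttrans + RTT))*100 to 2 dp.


Given: W = 2, Ttrans = 2 ms, RTT = 20 ms (= 2 * Tprop, Tprop = 10 ms)
Cycle time = Ttrans + RTT = 2 + 20 = 22 ms (first packet sent until its ACK returns)
W * Ttrans = 2 * 2 = 4 ms of sending per cycle
W * Ttrans / (Ttrans + RTT) = 4 / 22 = 0.181818
U = min(1, 0.181818) = 0.181818
U% = 18.18%

18.18


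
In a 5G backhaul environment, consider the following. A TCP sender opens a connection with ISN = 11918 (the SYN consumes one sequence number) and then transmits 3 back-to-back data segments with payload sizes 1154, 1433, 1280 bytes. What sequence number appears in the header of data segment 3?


The SYN occupies sequence number ISN = 11918, so the first data byte is ISN + 1 = 11919.
SEQ of data segment i = (ISN + 1) + sum of payload sizes of segments 1..i-1.
Segment 1: SEQ = 11919, payload = 1154 bytes
Segment 2: SEQ = 13073, payload = 1433 bytes
Segment 3: SEQ = 14506, payload = 1280 bytes
SEQ of segment 3 = 11919 + 1154 + 1433 = 14506

14506


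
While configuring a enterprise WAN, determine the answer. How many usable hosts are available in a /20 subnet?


Given: subnet mask /20
Host bits = 32 - 20 = 12
Total addresses = 2^12 = 4096
Usable hosts = 4096 - 2 (network + broadcast) = 4094

4094


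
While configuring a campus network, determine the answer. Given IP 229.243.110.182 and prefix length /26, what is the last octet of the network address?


Given: IP = 229.243.110.182, prefix = /26
Subnet mask = 255.255.255.192
Last octet of IP: 182
Last octet of mask: 192
Network last octet = 182 AND 192 = 128

128


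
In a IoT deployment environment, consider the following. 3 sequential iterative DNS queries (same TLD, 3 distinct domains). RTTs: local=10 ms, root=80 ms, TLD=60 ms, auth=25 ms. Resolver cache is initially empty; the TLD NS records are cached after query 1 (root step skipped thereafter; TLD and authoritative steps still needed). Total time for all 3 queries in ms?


Lookup 1 (cold cache): local + root + TLD + auth = 10 + 80 + 60 + 25 = 175 ms
Lookups 2..3 (TLD NS cached -> skip root; new domain -> still ask TLD and auth): local + TLD + auth = 10 + 60 + 25 = 95 ms each
Remaining 2 lookups: 2 * 95 = 190 ms
Total = 175 + 190 = 365 ms

365


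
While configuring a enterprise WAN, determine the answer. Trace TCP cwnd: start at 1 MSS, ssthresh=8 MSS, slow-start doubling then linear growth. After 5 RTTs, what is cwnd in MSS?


RTT 0: cwnd = 1 MSS (initial)
RTT 1: cwnd = 2 MSS (slow start, doubled)
RTT 2: cwnd = 4 MSS (slow start, doubled)
RTT 3: cwnd = 8 MSS (slow start, doubled)
RTT 4: cwnd = 9 MSS (congestion avoidance, +1)
RTT 5: cwnd = 10 MSS (congestion avoidance, +1)

10


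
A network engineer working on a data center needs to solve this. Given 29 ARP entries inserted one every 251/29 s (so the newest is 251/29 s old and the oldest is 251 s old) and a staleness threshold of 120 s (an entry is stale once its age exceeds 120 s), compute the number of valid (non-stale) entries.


Ages are k * 251/29 s for k = 1..29 (spacing = 8.6552 s).
Entry k is valid iff k * 251/29 <= 120 iff k <= 29 * 120 / 251 = 13.8645
n_valid = floor(13.8645) = 13
(n_stale = 29 - 13 = 16)

13


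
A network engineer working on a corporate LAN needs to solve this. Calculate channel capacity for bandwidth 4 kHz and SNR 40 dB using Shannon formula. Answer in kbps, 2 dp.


Given: B = 4 kHz, SNR = 40 dB
SNR linear = 10^(40/10) = 10000
1 + SNR = 10001
log2(10001) = 13.2878566418
C = 4 * 1000 * 13.2878566418 = 53151.4266 bps
C = 53.151427 kbps -> 53.15 kbps (2 dp)

53.15


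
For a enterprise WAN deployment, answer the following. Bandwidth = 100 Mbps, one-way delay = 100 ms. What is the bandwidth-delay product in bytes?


Given: bandwidth = 100 Mbps, delay = 100 ms
BDP in bits = 100 * 10^6 * 100 / 1000
BDP in bits = 10000000
BDP in bytes = 10000000 / 8 = 1250000

1250000
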